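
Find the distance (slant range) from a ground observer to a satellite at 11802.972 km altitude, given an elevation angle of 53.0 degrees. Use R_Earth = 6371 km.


h = 11802.972 km, el = 53.0 deg
d = -R_E*sin(el) + sqrt((R_E*sin(el))^2 + 2*R_E*h + h^2)
d = -6371.0000*sin(0.9250245) + sqrt((6371.0000*0.7986355)^2 + 2*6371.0000*11802.972 + 11802.972^2)
d = 12676.8150 km

12676.8150 km


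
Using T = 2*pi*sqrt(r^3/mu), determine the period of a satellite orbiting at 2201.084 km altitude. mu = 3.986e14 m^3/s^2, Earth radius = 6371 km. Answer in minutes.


r = 8572.0840 km = 8.572084e+06 m
T = 2*pi*sqrt(r^3/mu) = 2*pi*sqrt(6.2988208e+20 / 3.986e14)
T = 7898.4314 s = 131.6405 min

131.6405 minutes


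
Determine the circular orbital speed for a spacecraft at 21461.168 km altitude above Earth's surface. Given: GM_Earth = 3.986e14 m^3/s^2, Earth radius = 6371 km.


r = R_E + alt = 6371.0 + 21461.168 = 27832.1680 km = 2.7832168e+07 m
v = sqrt(mu/r) = sqrt(3.986e14 / 2.7832168e+07) = 3784.3834 m/s = 3.7844 km/s

3.7844 km/s


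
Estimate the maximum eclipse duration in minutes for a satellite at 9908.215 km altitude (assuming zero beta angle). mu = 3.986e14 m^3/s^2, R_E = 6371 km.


r = 16279.2150 km
T = 344.5166 min
Eclipse fraction = arcsin(R_E/r)/pi = arcsin(6371.0000/16279.2150)/pi
= arcsin(0.3913579)/pi = 0.1279946
Eclipse duration = 0.1279946 * 344.5166 = 44.0963 min

44.0963 minutes


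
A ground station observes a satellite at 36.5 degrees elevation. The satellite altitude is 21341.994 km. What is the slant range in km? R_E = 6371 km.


h = 21341.994 km, el = 36.5 deg
d = -R_E*sin(el) + sqrt((R_E*sin(el))^2 + 2*R_E*h + h^2)
d = -6371.0000*sin(0.6370452) + sqrt((6371.0000*0.5948228)^2 + 2*6371.0000*21341.994 + 21341.994^2)
d = 23446.0515 km

23446.0515 km


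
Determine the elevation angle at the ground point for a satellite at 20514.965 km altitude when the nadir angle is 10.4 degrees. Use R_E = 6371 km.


r = R_E + alt = 26885.9650 km
Law of sines in the satellite / Earth-center / ground-point triangle:
  sin(nadir)/R_E = sin(90 + el)/r  =>  cos(el) = (r/R_E)*sin(nadir)
cos(el) = (26885.9650 / 6371.0000) * sin(10.4 deg) = 0.7618006
el = arccos(0.7618006) = 40.3768 deg
(Earth-central angle = 90 - nadir - el = 39.2232 deg)

40.3768 degrees


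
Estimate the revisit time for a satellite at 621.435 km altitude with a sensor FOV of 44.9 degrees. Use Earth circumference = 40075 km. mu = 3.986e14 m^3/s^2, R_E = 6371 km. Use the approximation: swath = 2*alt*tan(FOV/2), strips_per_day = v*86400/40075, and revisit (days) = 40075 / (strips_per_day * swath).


swath = 2*621.435*tan(0.3918264) = 513.5434 km
v = sqrt(mu/r) = 7550.1300 m/s = 7.5501 km/s
strips/day = v*86400/40075 = 7.5501*86400/40075 = 16.2778
coverage/day = strips * swath = 16.2778 * 513.5434 = 8359.3357 km
revisit = 40075 / 8359.3357 = 4.7940 days

4.7940 days


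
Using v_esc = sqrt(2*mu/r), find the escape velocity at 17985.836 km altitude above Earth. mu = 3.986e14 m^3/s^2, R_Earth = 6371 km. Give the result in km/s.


r = 6371.0 + 17985.836 = 24356.8360 km = 2.4356836e+07 m
v_esc = sqrt(2*mu/r) = sqrt(2*3.986e14 / 2.4356836e+07)
v_esc = 5721.0166 m/s = 5.7210 km/s

5.7210 km/s


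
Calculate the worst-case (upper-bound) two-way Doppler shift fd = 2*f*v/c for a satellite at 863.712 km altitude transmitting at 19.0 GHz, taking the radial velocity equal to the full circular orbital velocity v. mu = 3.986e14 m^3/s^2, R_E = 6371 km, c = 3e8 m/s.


r = 7.234712e+06 m
v = sqrt(mu/r) = 7422.6336 m/s (worst-case radial velocity)
f = 19.0 GHz = 1.9e+10 Hz
fd = 2*f*v/c = 2*1.9e+10*7422.6336/3.0e+08
fd = 940200.2566 Hz

940200.2566 Hz


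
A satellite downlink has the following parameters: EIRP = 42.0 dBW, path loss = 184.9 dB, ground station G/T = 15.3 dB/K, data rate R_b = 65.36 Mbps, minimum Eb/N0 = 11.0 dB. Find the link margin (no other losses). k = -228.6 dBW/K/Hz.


C/N0 = EIRP - FSPL + G/T - k = 42.0 - 184.9 + 15.3 - (-228.6)
C/N0 = 101.0000 dB-Hz
R_b = 65.36 Mbps = 6.536e+07 bps -> 10*log10(R_b) = 78.1531 dB-Hz
Eb/N0 = C/N0 - 10*log10(R_b) = 101.0000 - 78.1531 = 22.8469 dB
Margin = Eb/N0 - Eb/N0_req = 22.8469 - 11.0 = 11.8469 dB (link closes)

11.8469 dB


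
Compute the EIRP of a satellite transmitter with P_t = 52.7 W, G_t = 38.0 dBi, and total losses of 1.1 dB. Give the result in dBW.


Pt = 52.7 W = 17.2181 dBW
EIRP = Pt_dBW + Gt - losses = 17.2181 + 38.0 - 1.1 = 54.1181 dBW

54.1181 dBW


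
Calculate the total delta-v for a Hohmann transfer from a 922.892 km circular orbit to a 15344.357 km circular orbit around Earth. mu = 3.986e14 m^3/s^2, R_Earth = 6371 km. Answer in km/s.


r1 = 7293.8920 km = 7.293892e+06 m
r2 = 21715.3570 km = 2.1715357e+07 m
dv1 = sqrt(mu/r1)*(sqrt(2*r2/(r1+r2)) - 1) = 1652.7619 m/s
dv2 = sqrt(mu/r2)*(1 - sqrt(2*r1/(r1+r2))) = 1246.1856 m/s
total dv = |dv1| + |dv2| = 1652.7619 + 1246.1856 = 2898.9475 m/s = 2.8989 km/s

2.8989 km/s


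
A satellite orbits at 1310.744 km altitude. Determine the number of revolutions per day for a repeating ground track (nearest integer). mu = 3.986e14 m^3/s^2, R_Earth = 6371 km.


r = 7.681744e+06 m
T = 2*pi*sqrt(r^3/mu) = 6700.4036 s = 111.6734 min
revs/day = 1440 / 111.6734 = 12.8947
Rounded: 13 revolutions per day

13 revolutions per day


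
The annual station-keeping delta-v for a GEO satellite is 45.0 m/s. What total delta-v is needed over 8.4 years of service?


dV = rate * years = 45.0 * 8.4
dV = 378.0000 m/s

378.0000 m/s


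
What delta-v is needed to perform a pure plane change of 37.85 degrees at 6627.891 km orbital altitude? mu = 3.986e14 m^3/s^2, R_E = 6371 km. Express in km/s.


r = 12998.8910 km = 1.2998891e+07 m
V = sqrt(mu/r) = 5537.5224 m/s
di = 37.85 deg = 0.6606071 rad
dV = 2*V*sin(di/2) = 2*5537.5224*sin(0.3303036)
dV = 3591.9714 m/s = 3.5920 km/s

3.5920 km/s


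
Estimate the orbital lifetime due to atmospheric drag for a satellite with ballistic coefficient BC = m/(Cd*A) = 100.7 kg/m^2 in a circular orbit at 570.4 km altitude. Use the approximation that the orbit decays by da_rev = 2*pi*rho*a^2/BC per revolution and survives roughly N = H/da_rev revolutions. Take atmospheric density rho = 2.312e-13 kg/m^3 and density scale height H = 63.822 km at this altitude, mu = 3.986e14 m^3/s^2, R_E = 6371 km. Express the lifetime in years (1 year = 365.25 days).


a = R_E + alt = 6941.4000 km = 6.9414e+06 m
da_rev = 2*pi*rho*a^2/BC = 2*pi*2.312e-13*(6.9414e+06)^2/100.7 = 0.695076124 m per revolution
N = H/da_rev = 63822.0000 m / 0.695076124 m = 91820.1587 revolutions
P = 2*pi*sqrt(a^3/mu) = 5755.4837 s
lifetime = N*P = 91820.1587 * 5755.4837 = 5.2846943e+08 s = 6116.5443 days
years = 6116.5443 / 365.25 = 16.7462 years

16.7462 years


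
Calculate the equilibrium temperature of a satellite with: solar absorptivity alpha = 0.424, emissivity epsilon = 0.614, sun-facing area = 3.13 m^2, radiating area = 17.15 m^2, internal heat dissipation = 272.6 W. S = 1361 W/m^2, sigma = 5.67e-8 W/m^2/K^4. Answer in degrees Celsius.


Numerator = alpha*S*A_sun + Q_int = 0.424*1361*3.13 + 272.6 = 2078.8103 W
Denominator = eps*sigma*A_rad = 0.614*5.67e-8*17.15 = 5.9705667e-07 W/K^4
T^4 = 3.4817638e+09 K^4
T = 242.9125 K = -30.2375 C

-30.2375 degrees Celsius


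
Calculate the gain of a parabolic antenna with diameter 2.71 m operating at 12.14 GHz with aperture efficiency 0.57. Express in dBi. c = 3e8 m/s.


lambda = c/f = 3e8 / 1.214e+10 = 0.0247117 m
G = eta*(pi*D/lambda)^2 = 0.57*(pi*2.71/0.0247117)^2
G = 67656.2694 (linear)
G = 10*log10(67656.2694) = 48.3031 dBi

48.3031 dBi


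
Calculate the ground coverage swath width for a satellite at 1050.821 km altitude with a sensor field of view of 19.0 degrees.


FOV = 19.0 deg = 0.3316126 rad
swath = 2 * alt * tan(FOV/2) = 2 * 1050.821 * tan(0.1658063)
swath = 2 * 1050.821 * 0.1673426
swath = 351.6943 km

351.6943 km


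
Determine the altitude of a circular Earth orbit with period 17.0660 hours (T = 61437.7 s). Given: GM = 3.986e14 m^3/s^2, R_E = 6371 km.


T = 61437.7 s
r = (mu*T^2/(4*pi^2))^(1/3) = (3.986e14 * 61437.7^2 / (4*pi^2))^(1/3)
r = 3.3652383e+07 m = 33652.3827 km
alt = r - R_E = 33652.3827 - 6371 = 27281.3827 km

27281.3827 km


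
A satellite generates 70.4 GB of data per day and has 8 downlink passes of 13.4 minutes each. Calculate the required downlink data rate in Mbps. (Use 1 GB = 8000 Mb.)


total contact time = 8 * 13.4 * 60 = 6432.0000 s
data = 70.4 GB = 563200.0000 Mb
rate = 563200.0000 / 6432.0000 = 87.5622 Mbps

87.5622 Mbps


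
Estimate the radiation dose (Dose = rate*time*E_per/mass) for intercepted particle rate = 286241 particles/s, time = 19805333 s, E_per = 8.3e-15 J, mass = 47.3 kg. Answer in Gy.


Total energy deposited = rate * time * E_per
  = 286241 * 19805333 * 8.3e-15 = 0.04705352 J
Dose = E_total / mass = 0.04705352 / 47.3
Dose = 9.9478892e-04 Gy

9.9479e-04 Gy


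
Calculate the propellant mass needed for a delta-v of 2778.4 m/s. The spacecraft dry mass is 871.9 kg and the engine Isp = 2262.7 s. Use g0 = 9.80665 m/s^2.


ve = Isp * g0 = 2262.7 * 9.80665 = 22189.506955 m/s
mass ratio = exp(dv/ve) = exp(2778.4/22189.506955) = 1.13338909
m_prop = m_dry * (mr - 1) = 871.9 * (1.13338909 - 1)
m_prop = 116.3019 kg

116.3019 kg


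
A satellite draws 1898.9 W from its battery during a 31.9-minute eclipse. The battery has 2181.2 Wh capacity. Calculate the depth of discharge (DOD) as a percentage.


E_used = P * t / 60 = 1898.9 * 31.9 / 60 = 1009.5818 Wh
DOD = E_used / E_total * 100 = 1009.5818 / 2181.2 * 100
DOD = 46.2856 %

46.2856 %


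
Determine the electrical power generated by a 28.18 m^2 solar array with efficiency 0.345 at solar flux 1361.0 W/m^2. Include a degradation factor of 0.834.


P = area * eta * S * degradation
P = 28.18 * 0.345 * 1361.0 * 0.834
P = 11035.3029 W

11035.3029 W


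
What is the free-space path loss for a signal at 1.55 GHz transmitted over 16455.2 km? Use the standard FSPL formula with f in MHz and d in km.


f = 1.55 GHz = 1550.0000 MHz
d = 16455.2 km
FSPL = 32.44 + 20*log10(1550.0000) + 20*log10(16455.2)
FSPL = 32.44 + 63.8066 + 84.3261
FSPL = 180.5727 dB

180.5727 dB


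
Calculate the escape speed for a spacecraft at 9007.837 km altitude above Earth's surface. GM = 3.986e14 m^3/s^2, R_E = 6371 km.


r = 6371.0 + 9007.837 = 15378.8370 km = 1.5378837e+07 m
v_esc = sqrt(2*mu/r) = sqrt(2*3.986e14 / 1.5378837e+07)
v_esc = 7199.8243 m/s = 7.1998 km/s

7.1998 km/s


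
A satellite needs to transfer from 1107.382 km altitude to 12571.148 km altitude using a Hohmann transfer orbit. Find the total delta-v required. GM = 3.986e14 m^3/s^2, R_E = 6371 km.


r1 = 7478.3820 km = 7.478382e+06 m
r2 = 18942.1480 km = 1.8942148e+07 m
dv1 = sqrt(mu/r1)*(sqrt(2*r2/(r1+r2)) - 1) = 1441.5537 m/s
dv2 = sqrt(mu/r2)*(1 - sqrt(2*r1/(r1+r2))) = 1135.8131 m/s
total dv = |dv1| + |dv2| = 1441.5537 + 1135.8131 = 2577.3668 m/s = 2.5774 km/s

2.5774 km/s


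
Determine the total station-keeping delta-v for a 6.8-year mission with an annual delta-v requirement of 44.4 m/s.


dV = rate * years = 44.4 * 6.8
dV = 301.9200 m/s

301.9200 m/s


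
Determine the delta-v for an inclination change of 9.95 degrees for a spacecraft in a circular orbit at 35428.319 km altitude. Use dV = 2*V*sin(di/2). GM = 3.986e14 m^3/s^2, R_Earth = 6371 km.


r = 41799.3190 km = 4.1799319e+07 m
V = sqrt(mu/r) = 3088.0480 m/s
di = 9.95 deg = 0.1736603 rad
dV = 2*V*sin(di/2) = 2*3088.0480*sin(0.08683013)
dV = 535.5976 m/s = 0.5355976 km/s

0.5356 km/s


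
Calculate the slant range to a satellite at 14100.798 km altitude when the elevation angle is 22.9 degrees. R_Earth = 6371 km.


h = 14100.798 km, el = 22.9 deg
d = -R_E*sin(el) + sqrt((R_E*sin(el))^2 + 2*R_E*h + h^2)
d = -6371.0000*sin(0.3996804) + sqrt((6371.0000*0.389124)^2 + 2*6371.0000*14100.798 + 14100.798^2)
d = 17133.4091 km

17133.4091 km


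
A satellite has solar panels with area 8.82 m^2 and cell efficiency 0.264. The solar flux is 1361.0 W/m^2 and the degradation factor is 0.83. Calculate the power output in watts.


P = area * eta * S * degradation
P = 8.82 * 0.264 * 1361.0 * 0.83
P = 2630.3209 W

2630.3209 W


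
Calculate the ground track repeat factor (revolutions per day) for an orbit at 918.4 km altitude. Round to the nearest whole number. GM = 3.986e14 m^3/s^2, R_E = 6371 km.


r = 7.2894e+06 m
T = 2*pi*sqrt(r^3/mu) = 6193.6819 s = 103.2280 min
revs/day = 1440 / 103.2280 = 13.9497
Rounded: 14 revolutions per day

14 revolutions per day


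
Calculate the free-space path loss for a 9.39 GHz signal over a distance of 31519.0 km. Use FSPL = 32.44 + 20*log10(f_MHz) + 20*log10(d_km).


f = 9.39 GHz = 9390.0000 MHz
d = 31519.0 km
FSPL = 32.44 + 20*log10(9390.0000) + 20*log10(31519.0)
FSPL = 32.44 + 79.4533 + 89.9714
FSPL = 201.8648 dB

201.8648 dB


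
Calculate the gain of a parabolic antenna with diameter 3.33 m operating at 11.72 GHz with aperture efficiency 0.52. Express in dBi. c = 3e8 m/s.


lambda = c/f = 3e8 / 1.172e+10 = 0.02559727 m
G = eta*(pi*D/lambda)^2 = 0.52*(pi*3.33/0.02559727)^2
G = 86856.8890 (linear)
G = 10*log10(86856.8890) = 49.3880 dBi

49.3880 dBi


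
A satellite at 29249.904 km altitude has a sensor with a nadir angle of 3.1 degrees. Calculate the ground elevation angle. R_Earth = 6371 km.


r = R_E + alt = 35620.9040 km
Law of sines in the satellite / Earth-center / ground-point triangle:
  sin(nadir)/R_E = sin(90 + el)/r  =>  cos(el) = (r/R_E)*sin(nadir)
cos(el) = (35620.9040 / 6371.0000) * sin(3.1 deg) = 0.3023601
el = arccos(0.3023601) = 72.4006 deg
(Earth-central angle = 90 - nadir - el = 14.4994 deg)

72.4006 degrees


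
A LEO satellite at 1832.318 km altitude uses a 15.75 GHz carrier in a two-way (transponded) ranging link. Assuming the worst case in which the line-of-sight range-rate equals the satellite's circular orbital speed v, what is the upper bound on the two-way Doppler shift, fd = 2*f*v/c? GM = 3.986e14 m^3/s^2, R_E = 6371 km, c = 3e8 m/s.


r = 8.203318e+06 m
v = sqrt(mu/r) = 6970.6596 m/s (worst-case radial velocity)
f = 15.75 GHz = 1.575e+10 Hz
fd = 2*f*v/c = 2*1.575e+10*6970.6596/3.0e+08
fd = 731919.2552 Hz

731919.2552 Hz


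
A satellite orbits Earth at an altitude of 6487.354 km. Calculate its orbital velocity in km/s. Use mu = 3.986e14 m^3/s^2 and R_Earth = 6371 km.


r = R_E + alt = 6371.0 + 6487.354 = 12858.3540 km = 1.2858354e+07 m
v = sqrt(mu/r) = sqrt(3.986e14 / 1.2858354e+07) = 5567.7017 m/s = 5.5677 km/s

5.5677 km/s


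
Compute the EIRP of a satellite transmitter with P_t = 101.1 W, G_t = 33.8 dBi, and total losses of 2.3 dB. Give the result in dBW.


Pt = 101.1 W = 20.0475 dBW
EIRP = Pt_dBW + Gt - losses = 20.0475 + 33.8 - 2.3 = 51.5475 dBW

51.5475 dBW


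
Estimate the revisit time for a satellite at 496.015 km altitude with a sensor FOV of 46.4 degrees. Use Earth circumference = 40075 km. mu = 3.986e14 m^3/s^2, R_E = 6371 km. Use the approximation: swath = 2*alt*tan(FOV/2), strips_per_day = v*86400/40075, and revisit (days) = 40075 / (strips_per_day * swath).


swath = 2*496.015*tan(0.4049164) = 425.1846 km
v = sqrt(mu/r) = 7618.7662 m/s = 7.6188 km/s
strips/day = v*86400/40075 = 7.6188*86400/40075 = 16.4257
coverage/day = strips * swath = 16.4257 * 425.1846 = 6983.9704 km
revisit = 40075 / 6983.9704 = 5.7381 days

5.7381 days


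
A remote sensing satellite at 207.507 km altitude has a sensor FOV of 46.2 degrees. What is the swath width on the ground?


FOV = 46.2 deg = 0.8063421 rad
swath = 2 * alt * tan(FOV/2) = 2 * 207.507 * tan(0.4031711)
swath = 2 * 207.507 * 0.4265361
swath = 177.0185 km

177.0185 km


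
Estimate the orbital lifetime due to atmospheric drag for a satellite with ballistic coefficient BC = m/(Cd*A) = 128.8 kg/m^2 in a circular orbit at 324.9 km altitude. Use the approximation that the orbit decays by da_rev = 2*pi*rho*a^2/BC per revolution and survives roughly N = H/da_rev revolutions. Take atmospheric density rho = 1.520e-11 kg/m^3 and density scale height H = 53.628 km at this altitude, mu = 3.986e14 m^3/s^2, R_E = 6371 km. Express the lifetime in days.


a = R_E + alt = 6695.9000 km = 6.6959e+06 m
da_rev = 2*pi*rho*a^2/BC = 2*pi*1.520e-11*(6.6959e+06)^2/128.8 = 33.244937 m per revolution
N = H/da_rev = 53628.0000 m / 33.244937 m = 1613.1178 revolutions
P = 2*pi*sqrt(a^3/mu) = 5452.8639 s
lifetime = N*P = 1613.1178 * 5452.8639 = 8.796112e+06 s = 101.8069 days

101.8069 days


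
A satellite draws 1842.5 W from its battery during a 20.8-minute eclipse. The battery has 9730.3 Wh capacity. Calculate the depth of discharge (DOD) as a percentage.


E_used = P * t / 60 = 1842.5 * 20.8 / 60 = 638.7333 Wh
DOD = E_used / E_total * 100 = 638.7333 / 9730.3 * 100
DOD = 6.5644 %

6.5644 %


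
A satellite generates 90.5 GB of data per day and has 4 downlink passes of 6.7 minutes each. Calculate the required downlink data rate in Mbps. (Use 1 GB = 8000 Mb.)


total contact time = 4 * 6.7 * 60 = 1608.0000 s
data = 90.5 GB = 724000.0000 Mb
rate = 724000.0000 / 1608.0000 = 450.2488 Mbps

450.2488 Mbps


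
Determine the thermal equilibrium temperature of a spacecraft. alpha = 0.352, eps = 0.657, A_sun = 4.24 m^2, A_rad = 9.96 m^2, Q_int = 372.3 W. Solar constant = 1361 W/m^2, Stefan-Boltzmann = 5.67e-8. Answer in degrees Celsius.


Numerator = alpha*S*A_sun + Q_int = 0.352*1361*4.24 + 372.3 = 2403.5653 W
Denominator = eps*sigma*A_rad = 0.657*5.67e-8*9.96 = 3.7102892e-07 W/K^4
T^4 = 6.4781076e+09 K^4
T = 283.7018 K = 10.5518 C

10.5518 degrees Celsius


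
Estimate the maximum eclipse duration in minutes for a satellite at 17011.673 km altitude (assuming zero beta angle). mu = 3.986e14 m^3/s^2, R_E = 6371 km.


r = 23382.6730 km
T = 593.0635 min
Eclipse fraction = arcsin(R_E/r)/pi = arcsin(6371.0000/23382.6730)/pi
= arcsin(0.2724667)/pi = 0.08783946
Eclipse duration = 0.08783946 * 593.0635 = 52.0944 min

52.0944 minutes


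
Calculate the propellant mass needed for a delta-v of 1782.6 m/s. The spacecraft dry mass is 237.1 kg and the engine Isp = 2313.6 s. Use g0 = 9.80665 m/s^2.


ve = Isp * g0 = 2313.6 * 9.80665 = 22688.665440 m/s
mass ratio = exp(dv/ve) = exp(1782.6/22688.665440) = 1.08173676
m_prop = m_dry * (mr - 1) = 237.1 * (1.08173676 - 1)
m_prop = 19.3798 kg

19.3798 kg


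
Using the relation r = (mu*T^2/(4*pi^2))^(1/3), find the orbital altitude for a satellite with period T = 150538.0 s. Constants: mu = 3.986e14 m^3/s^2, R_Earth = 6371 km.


T = 150538.0 s
r = (mu*T^2/(4*pi^2))^(1/3) = (3.986e14 * 150538.0^2 / (4*pi^2))^(1/3)
r = 6.1163164e+07 m = 61163.1645 km
alt = r - R_E = 61163.1645 - 6371 = 54792.1645 km

54792.1645 km


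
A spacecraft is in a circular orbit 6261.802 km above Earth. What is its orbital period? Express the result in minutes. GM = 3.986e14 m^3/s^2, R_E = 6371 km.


r = 12632.8020 km = 1.2632802e+07 m
T = 2*pi*sqrt(r^3/mu) = 2*pi*sqrt(2.0160396e+21 / 3.986e14)
T = 14130.6050 s = 235.5101 min

235.5101 minutes


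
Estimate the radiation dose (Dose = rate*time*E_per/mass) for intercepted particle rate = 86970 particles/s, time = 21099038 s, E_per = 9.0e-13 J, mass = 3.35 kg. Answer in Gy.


Total energy deposited = rate * time * E_per
  = 86970 * 21099038 * 9.0e-13 = 1.6515 J
Dose = E_total / mass = 1.6515 / 3.35
Dose = 0.4929806 Gy

0.4930 Gy


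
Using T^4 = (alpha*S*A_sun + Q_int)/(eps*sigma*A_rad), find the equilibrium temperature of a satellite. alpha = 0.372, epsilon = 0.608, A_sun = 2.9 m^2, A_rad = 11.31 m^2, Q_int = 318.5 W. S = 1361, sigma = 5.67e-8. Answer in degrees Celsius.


Numerator = alpha*S*A_sun + Q_int = 0.372*1361*2.9 + 318.5 = 1786.7468 W
Denominator = eps*sigma*A_rad = 0.608*5.67e-8*11.31 = 3.8989642e-07 W/K^4
T^4 = 4.5826192e+09 K^4
T = 260.1827 K = -12.9673 C

-12.9673 degrees Celsius


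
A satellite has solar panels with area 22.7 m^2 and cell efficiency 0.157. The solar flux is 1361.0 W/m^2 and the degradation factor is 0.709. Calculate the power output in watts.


P = area * eta * S * degradation
P = 22.7 * 0.157 * 1361.0 * 0.709
P = 3438.9817 W

3438.9817 W


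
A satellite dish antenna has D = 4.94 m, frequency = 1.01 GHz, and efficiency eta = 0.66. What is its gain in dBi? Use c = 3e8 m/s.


lambda = c/f = 3e8 / 1.01e+09 = 0.2970297 m
G = eta*(pi*D/lambda)^2 = 0.66*(pi*4.94/0.2970297)^2
G = 1801.7636 (linear)
G = 10*log10(1801.7636) = 32.5570 dBi

32.5570 dBi


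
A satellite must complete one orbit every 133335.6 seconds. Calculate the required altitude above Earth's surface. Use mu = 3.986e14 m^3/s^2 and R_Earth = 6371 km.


T = 133335.6 s
r = (mu*T^2/(4*pi^2))^(1/3) = (3.986e14 * 133335.6^2 / (4*pi^2))^(1/3)
r = 5.6410065e+07 m = 56410.0648 km
alt = r - R_E = 56410.0648 - 6371 = 50039.0648 km

50039.0648 km


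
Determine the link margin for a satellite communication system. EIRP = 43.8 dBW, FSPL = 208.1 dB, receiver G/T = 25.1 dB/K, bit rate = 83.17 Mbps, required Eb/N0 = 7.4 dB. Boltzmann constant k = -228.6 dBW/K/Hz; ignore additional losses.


C/N0 = EIRP - FSPL + G/T - k = 43.8 - 208.1 + 25.1 - (-228.6)
C/N0 = 89.4000 dB-Hz
R_b = 83.17 Mbps = 8.317e+07 bps -> 10*log10(R_b) = 79.1997 dB-Hz
Eb/N0 = C/N0 - 10*log10(R_b) = 89.4000 - 79.1997 = 10.2003 dB
Margin = Eb/N0 - Eb/N0_req = 10.2003 - 7.4 = 2.8003 dB (link closes)

2.8003 dB


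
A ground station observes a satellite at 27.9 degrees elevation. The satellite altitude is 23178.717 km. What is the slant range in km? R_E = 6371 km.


h = 23178.717 km, el = 27.9 deg
d = -R_E*sin(el) + sqrt((R_E*sin(el))^2 + 2*R_E*h + h^2)
d = -6371.0000*sin(0.4869469) + sqrt((6371.0000*0.4679298)^2 + 2*6371.0000*23178.717 + 23178.717^2)
d = 26027.1554 km

26027.1554 km


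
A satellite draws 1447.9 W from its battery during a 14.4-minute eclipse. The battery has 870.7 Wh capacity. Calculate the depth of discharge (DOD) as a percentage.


E_used = P * t / 60 = 1447.9 * 14.4 / 60 = 347.4960 Wh
DOD = E_used / E_total * 100 = 347.4960 / 870.7 * 100
DOD = 39.9100 %

39.9100 %


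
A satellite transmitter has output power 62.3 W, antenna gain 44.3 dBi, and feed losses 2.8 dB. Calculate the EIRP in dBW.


Pt = 62.3 W = 17.9449 dBW
EIRP = Pt_dBW + Gt - losses = 17.9449 + 44.3 - 2.8 = 59.4449 dBW

59.4449 dBW


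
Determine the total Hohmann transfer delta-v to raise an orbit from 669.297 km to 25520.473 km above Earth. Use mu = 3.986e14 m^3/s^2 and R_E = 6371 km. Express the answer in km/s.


r1 = 7040.2970 km = 7.040297e+06 m
r2 = 31891.4730 km = 3.1891473e+07 m
dv1 = sqrt(mu/r1)*(sqrt(2*r2/(r1+r2)) - 1) = 2106.6218 m/s
dv2 = sqrt(mu/r2)*(1 - sqrt(2*r1/(r1+r2))) = 1409.2116 m/s
total dv = |dv1| + |dv2| = 2106.6218 + 1409.2116 = 3515.8335 m/s = 3.5158 km/s

3.5158 km/s


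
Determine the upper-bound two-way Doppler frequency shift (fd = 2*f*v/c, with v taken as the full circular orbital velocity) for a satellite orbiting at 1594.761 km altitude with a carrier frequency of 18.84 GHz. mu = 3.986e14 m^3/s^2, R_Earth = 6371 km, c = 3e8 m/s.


r = 7.965761e+06 m
v = sqrt(mu/r) = 7073.8364 m/s (worst-case radial velocity)
f = 18.84 GHz = 1.884e+10 Hz
fd = 2*f*v/c = 2*1.884e+10*7073.8364/3.0e+08
fd = 888473.8513 Hz

888473.8513 Hz


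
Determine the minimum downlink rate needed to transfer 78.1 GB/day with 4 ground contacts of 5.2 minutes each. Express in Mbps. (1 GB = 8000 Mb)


total contact time = 4 * 5.2 * 60 = 1248.0000 s
data = 78.1 GB = 624800.0000 Mb
rate = 624800.0000 / 1248.0000 = 500.6410 Mbps

500.6410 Mbps


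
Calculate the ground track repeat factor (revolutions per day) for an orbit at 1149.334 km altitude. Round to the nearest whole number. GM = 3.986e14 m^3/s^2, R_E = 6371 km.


r = 7.520334e+06 m
T = 2*pi*sqrt(r^3/mu) = 6490.3320 s = 108.1722 min
revs/day = 1440 / 108.1722 = 13.3121
Rounded: 13 revolutions per day

13 revolutions per day


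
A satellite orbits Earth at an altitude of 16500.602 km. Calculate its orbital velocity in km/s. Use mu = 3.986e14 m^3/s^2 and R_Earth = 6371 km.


r = R_E + alt = 6371.0 + 16500.602 = 22871.6020 km = 2.2871602e+07 m
v = sqrt(mu/r) = sqrt(3.986e14 / 2.2871602e+07) = 4174.6527 m/s = 4.1747 km/s

4.1747 km/s


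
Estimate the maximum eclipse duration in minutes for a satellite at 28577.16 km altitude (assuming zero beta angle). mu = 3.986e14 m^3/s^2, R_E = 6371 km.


r = 34948.1600 km
T = 1083.6685 min
Eclipse fraction = arcsin(R_E/r)/pi = arcsin(6371.0000/34948.1600)/pi
= arcsin(0.1822986)/pi = 0.05835375
Eclipse duration = 0.05835375 * 1083.6685 = 63.2361 min

63.2361 minutes


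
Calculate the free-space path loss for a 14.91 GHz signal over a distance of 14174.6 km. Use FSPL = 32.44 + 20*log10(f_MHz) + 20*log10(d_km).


f = 14.91 GHz = 14910.0000 MHz
d = 14174.6 km
FSPL = 32.44 + 20*log10(14910.0000) + 20*log10(14174.6)
FSPL = 32.44 + 83.4696 + 83.0302
FSPL = 198.9398 dB

198.9398 dB


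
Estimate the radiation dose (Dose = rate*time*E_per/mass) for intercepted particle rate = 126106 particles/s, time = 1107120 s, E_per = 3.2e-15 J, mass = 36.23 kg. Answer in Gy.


Total energy deposited = rate * time * E_per
  = 126106 * 1107120 * 3.2e-15 = 4.4676632e-04 J
Dose = E_total / mass = 4.4676632e-04 / 36.23
Dose = 1.2331392e-05 Gy

1.2331e-05 Gy


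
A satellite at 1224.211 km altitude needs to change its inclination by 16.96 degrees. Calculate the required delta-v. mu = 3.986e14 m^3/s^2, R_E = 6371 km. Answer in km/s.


r = 7595.2110 km = 7.595211e+06 m
V = sqrt(mu/r) = 7244.3383 m/s
di = 16.96 deg = 0.2960078 rad
dV = 2*V*sin(di/2) = 2*7244.3383*sin(0.1480039)
dV = 2136.5607 m/s = 2.1366 km/s

2.1366 km/s


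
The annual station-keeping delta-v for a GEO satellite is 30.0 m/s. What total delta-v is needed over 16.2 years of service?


dV = rate * years = 30.0 * 16.2
dV = 486.0000 m/s

486.0000 m/s


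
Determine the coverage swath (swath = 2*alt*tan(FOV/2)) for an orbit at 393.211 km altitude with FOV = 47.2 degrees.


FOV = 47.2 deg = 0.8237954 rad
swath = 2 * alt * tan(FOV/2) = 2 * 393.211 * tan(0.4118977)
swath = 2 * 393.211 * 0.4368893
swath = 343.5793 km

343.5793 km


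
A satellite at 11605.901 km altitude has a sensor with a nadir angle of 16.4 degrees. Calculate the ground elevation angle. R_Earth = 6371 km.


r = R_E + alt = 17976.9010 km
Law of sines in the satellite / Earth-center / ground-point triangle:
  sin(nadir)/R_E = sin(90 + el)/r  =>  cos(el) = (r/R_E)*sin(nadir)
cos(el) = (17976.9010 / 6371.0000) * sin(16.4 deg) = 0.7966763
el = arccos(0.7966763) = 37.1861 deg
(Earth-central angle = 90 - nadir - el = 36.4139 deg)

37.1861 degrees


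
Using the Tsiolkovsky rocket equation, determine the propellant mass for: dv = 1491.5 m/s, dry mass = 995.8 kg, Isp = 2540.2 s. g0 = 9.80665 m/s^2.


ve = Isp * g0 = 2540.2 * 9.80665 = 24910.852330 m/s
mass ratio = exp(dv/ve) = exp(1491.5/24910.852330) = 1.06170224
m_prop = m_dry * (mr - 1) = 995.8 * (1.06170224 - 1)
m_prop = 61.4431 kg

61.4431 kg


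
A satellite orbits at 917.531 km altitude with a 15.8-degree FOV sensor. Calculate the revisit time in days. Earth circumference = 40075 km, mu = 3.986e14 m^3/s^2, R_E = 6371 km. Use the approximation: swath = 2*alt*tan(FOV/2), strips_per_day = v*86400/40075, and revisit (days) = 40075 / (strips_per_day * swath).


swath = 2*917.531*tan(0.137881) = 254.6359 km
v = sqrt(mu/r) = 7395.1782 m/s = 7.3952 km/s
strips/day = v*86400/40075 = 7.3952*86400/40075 = 15.9437
coverage/day = strips * swath = 15.9437 * 254.6359 = 4059.8359 km
revisit = 40075 / 4059.8359 = 9.8711 days

9.8711 days


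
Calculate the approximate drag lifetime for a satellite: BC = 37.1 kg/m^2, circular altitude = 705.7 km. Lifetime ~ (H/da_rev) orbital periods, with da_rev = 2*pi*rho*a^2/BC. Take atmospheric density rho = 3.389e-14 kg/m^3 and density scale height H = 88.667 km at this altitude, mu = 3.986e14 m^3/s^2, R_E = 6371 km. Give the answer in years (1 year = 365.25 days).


a = R_E + alt = 7076.7000 km = 7.0767e+06 m
da_rev = 2*pi*rho*a^2/BC = 2*pi*3.389e-14*(7.0767e+06)^2/37.1 = 0.287434635 m per revolution
N = H/da_rev = 88667.0000 m / 0.287434635 m = 308477.0910 revolutions
P = 2*pi*sqrt(a^3/mu) = 5924.5777 s
lifetime = N*P = 308477.0910 * 5924.5777 = 1.8275965e+09 s = 21152.7372 days
years = 21152.7372 / 365.25 = 57.9130 years

57.9130 years


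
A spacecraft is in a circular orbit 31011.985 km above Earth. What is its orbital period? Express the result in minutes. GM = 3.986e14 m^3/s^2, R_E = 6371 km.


r = 37382.9850 km = 3.7382985e+07 m
T = 2*pi*sqrt(r^3/mu) = 2*pi*sqrt(5.2242257e+22 / 3.986e14)
T = 71932.0083 s = 1198.8668 min

1198.8668 minutes


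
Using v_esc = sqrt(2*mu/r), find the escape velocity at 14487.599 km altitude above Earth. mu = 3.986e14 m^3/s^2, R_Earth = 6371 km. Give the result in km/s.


r = 6371.0 + 14487.599 = 20858.5990 km = 2.0858599e+07 m
v_esc = sqrt(2*mu/r) = sqrt(2*3.986e14 / 2.0858599e+07)
v_esc = 6182.1719 m/s = 6.1822 km/s

6.1822 km/s


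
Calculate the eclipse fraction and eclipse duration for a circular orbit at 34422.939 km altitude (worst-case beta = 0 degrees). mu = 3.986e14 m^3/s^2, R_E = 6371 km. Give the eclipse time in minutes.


r = 40793.9390 km
T = 1366.6378 min
Eclipse fraction = arcsin(R_E/r)/pi = arcsin(6371.0000/40793.9390)/pi
= arcsin(0.1561752)/pi = 0.04991643
Eclipse duration = 0.04991643 * 1366.6378 = 68.2177 min

68.2177 minutes


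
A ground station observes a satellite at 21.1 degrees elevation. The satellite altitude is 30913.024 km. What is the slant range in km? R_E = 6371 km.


h = 30913.024 km, el = 21.1 deg
d = -R_E*sin(el) + sqrt((R_E*sin(el))^2 + 2*R_E*h + h^2)
d = -6371.0000*sin(0.3682645) + sqrt((6371.0000*0.3599968)^2 + 2*6371.0000*30913.024 + 30913.024^2)
d = 34513.6489 km

34513.6489 km


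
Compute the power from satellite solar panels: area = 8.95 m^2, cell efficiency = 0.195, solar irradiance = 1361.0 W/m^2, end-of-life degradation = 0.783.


P = area * eta * S * degradation
P = 8.95 * 0.195 * 1361.0 * 0.783
P = 1859.8484 W

1859.8484 W


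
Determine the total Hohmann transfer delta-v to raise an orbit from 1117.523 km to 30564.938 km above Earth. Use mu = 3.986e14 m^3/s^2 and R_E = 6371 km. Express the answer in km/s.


r1 = 7488.5230 km = 7.488523e+06 m
r2 = 36935.9380 km = 3.6935938e+07 m
dv1 = sqrt(mu/r1)*(sqrt(2*r2/(r1+r2)) - 1) = 2112.2772 m/s
dv2 = sqrt(mu/r2)*(1 - sqrt(2*r1/(r1+r2))) = 1377.6470 m/s
total dv = |dv1| + |dv2| = 2112.2772 + 1377.6470 = 3489.9241 m/s = 3.4899 km/s

3.4899 km/s


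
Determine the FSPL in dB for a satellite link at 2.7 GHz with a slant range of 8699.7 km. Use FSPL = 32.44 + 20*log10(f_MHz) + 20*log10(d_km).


f = 2.7 GHz = 2700.0000 MHz
d = 8699.7 km
FSPL = 32.44 + 20*log10(2700.0000) + 20*log10(8699.7)
FSPL = 32.44 + 68.6273 + 78.7901
FSPL = 179.8574 dB

179.8574 dB


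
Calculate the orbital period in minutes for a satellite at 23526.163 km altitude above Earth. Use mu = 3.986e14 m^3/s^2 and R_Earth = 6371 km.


r = 29897.1630 km = 2.9897163e+07 m
T = 2*pi*sqrt(r^3/mu) = 2*pi*sqrt(2.6723291e+22 / 3.986e14)
T = 51446.5421 s = 857.4424 min

857.4424 minutes


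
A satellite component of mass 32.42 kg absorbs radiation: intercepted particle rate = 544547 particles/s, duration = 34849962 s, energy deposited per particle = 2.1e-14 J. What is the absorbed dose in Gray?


Total energy deposited = rate * time * E_per
  = 544547 * 34849962 * 2.1e-14 = 0.3985263 J
Dose = E_total / mass = 0.3985263 / 32.42
Dose = 0.01229261 Gy

0.0123 Gy


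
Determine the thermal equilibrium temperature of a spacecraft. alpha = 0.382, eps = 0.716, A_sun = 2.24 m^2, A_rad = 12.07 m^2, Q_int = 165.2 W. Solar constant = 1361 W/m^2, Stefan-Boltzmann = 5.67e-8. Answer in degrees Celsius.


Numerator = alpha*S*A_sun + Q_int = 0.382*1361*2.24 + 165.2 = 1329.7805 W
Denominator = eps*sigma*A_rad = 0.716*5.67e-8*12.07 = 4.900082e-07 W/K^4
T^4 = 2.7137923e+09 K^4
T = 228.2413 K = -44.9087 C

-44.9087 degrees Celsius


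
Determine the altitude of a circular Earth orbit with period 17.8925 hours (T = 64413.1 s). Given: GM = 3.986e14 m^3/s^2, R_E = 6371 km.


T = 64413.1 s
r = (mu*T^2/(4*pi^2))^(1/3) = (3.986e14 * 64413.1^2 / (4*pi^2))^(1/3)
r = 3.4730309e+07 m = 34730.3095 km
alt = r - R_E = 34730.3095 - 6371 = 28359.3095 km

28359.3095 km


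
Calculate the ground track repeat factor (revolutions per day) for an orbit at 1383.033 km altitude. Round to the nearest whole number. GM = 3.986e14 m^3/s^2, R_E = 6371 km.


r = 7.754033e+06 m
T = 2*pi*sqrt(r^3/mu) = 6795.2070 s = 113.2534 min
revs/day = 1440 / 113.2534 = 12.7148
Rounded: 13 revolutions per day

13 revolutions per day


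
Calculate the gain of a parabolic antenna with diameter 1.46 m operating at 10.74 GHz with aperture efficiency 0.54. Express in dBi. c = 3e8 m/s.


lambda = c/f = 3e8 / 1.074e+10 = 0.02793296 m
G = eta*(pi*D/lambda)^2 = 0.54*(pi*1.46/0.02793296)^2
G = 14560.1306 (linear)
G = 10*log10(14560.1306) = 41.6317 dBi

41.6317 dBi


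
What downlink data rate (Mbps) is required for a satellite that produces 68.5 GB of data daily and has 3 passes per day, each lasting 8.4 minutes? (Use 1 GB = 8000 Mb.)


total contact time = 3 * 8.4 * 60 = 1512.0000 s
data = 68.5 GB = 548000.0000 Mb
rate = 548000.0000 / 1512.0000 = 362.4339 Mbps

362.4339 Mbps


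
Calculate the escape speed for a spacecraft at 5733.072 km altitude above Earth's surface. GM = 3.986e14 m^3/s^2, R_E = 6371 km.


r = 6371.0 + 5733.072 = 12104.0720 km = 1.2104072e+07 m
v_esc = sqrt(2*mu/r) = sqrt(2*3.986e14 / 1.2104072e+07)
v_esc = 8115.5488 m/s = 8.1155 km/s

8.1155 km/s


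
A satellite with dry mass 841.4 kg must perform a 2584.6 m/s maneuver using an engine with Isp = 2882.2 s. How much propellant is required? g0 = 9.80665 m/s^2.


ve = Isp * g0 = 2882.2 * 9.80665 = 28264.726630 m/s
mass ratio = exp(dv/ve) = exp(2584.6/28264.726630) = 1.09575388
m_prop = m_dry * (mr - 1) = 841.4 * (1.09575388 - 1)
m_prop = 80.5673 kg

80.5673 kg


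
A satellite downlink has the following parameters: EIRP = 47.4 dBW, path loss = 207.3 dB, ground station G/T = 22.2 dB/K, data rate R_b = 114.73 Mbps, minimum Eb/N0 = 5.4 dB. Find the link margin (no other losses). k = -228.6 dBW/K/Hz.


C/N0 = EIRP - FSPL + G/T - k = 47.4 - 207.3 + 22.2 - (-228.6)
C/N0 = 90.9000 dB-Hz
R_b = 114.73 Mbps = 1.1473e+08 bps -> 10*log10(R_b) = 80.5968 dB-Hz
Eb/N0 = C/N0 - 10*log10(R_b) = 90.9000 - 80.5968 = 10.3032 dB
Margin = Eb/N0 - Eb/N0_req = 10.3032 - 5.4 = 4.9032 dB (link closes)

4.9032 dB


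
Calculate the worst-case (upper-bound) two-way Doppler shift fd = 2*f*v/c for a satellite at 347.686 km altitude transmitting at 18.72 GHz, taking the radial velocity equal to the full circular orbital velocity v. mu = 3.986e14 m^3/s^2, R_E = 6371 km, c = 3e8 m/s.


r = 6.718686e+06 m
v = sqrt(mu/r) = 7702.4072 m/s (worst-case radial velocity)
f = 18.72 GHz = 1.872e+10 Hz
fd = 2*f*v/c = 2*1.872e+10*7702.4072/3.0e+08
fd = 961260.4192 Hz

961260.4192 Hz


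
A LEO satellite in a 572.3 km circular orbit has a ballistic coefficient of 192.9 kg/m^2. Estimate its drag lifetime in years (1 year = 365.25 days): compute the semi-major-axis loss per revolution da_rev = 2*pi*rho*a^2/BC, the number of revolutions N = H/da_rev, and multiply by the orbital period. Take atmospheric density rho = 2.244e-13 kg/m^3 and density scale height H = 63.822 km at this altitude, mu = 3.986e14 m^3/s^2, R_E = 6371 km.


a = R_E + alt = 6943.3000 km = 6.9433e+06 m
da_rev = 2*pi*rho*a^2/BC = 2*pi*2.244e-13*(6.9433e+06)^2/192.9 = 0.352372781 m per revolution
N = H/da_rev = 63822.0000 m / 0.352372781 m = 181120.6866 revolutions
P = 2*pi*sqrt(a^3/mu) = 5757.8469 s
lifetime = N*P = 181120.6866 * 5757.8469 = 1.0428652e+09 s = 12070.1990 days
years = 12070.1990 / 365.25 = 33.0464 years

33.0464 years


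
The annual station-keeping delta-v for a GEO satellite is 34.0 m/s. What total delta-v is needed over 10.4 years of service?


dV = rate * years = 34.0 * 10.4
dV = 353.6000 m/s

353.6000 m/s


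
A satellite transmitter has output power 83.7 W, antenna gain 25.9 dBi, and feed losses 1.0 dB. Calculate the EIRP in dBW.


Pt = 83.7 W = 19.2273 dBW
EIRP = Pt_dBW + Gt - losses = 19.2273 + 25.9 - 1.0 = 44.1273 dBW

44.1273 dBW


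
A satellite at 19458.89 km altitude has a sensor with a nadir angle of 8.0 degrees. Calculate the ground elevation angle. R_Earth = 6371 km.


r = R_E + alt = 25829.8900 km
Law of sines in the satellite / Earth-center / ground-point triangle:
  sin(nadir)/R_E = sin(90 + el)/r  =>  cos(el) = (r/R_E)*sin(nadir)
cos(el) = (25829.8900 / 6371.0000) * sin(8.0 deg) = 0.5642483
el = arccos(0.5642483) = 55.6499 deg
(Earth-central angle = 90 - nadir - el = 26.3501 deg)

55.6499 degrees


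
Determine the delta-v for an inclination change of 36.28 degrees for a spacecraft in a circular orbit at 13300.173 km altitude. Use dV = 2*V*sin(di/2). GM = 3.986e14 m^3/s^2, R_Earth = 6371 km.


r = 19671.1730 km = 1.9671173e+07 m
V = sqrt(mu/r) = 4501.4613 m/s
di = 36.28 deg = 0.6332055 rad
dV = 2*V*sin(di/2) = 2*4501.4613*sin(0.3166027)
dV = 2802.9694 m/s = 2.8030 km/s

2.8030 km/s


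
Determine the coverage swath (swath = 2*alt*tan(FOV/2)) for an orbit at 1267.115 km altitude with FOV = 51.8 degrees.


FOV = 51.8 deg = 0.9040806 rad
swath = 2 * alt * tan(FOV/2) = 2 * 1267.115 * tan(0.4520403)
swath = 2 * 1267.115 * 0.4855739
swath = 1230.5560 km

1230.5560 km


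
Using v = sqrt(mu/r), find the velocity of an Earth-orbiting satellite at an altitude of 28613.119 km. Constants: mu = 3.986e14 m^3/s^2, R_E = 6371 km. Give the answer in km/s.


r = R_E + alt = 6371.0 + 28613.119 = 34984.1190 km = 3.4984119e+07 m
v = sqrt(mu/r) = sqrt(3.986e14 / 3.4984119e+07) = 3375.4616 m/s = 3.3755 km/s

3.3755 km/s


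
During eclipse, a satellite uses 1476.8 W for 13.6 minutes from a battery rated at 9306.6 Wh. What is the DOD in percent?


E_used = P * t / 60 = 1476.8 * 13.6 / 60 = 334.7413 Wh
DOD = E_used / E_total * 100 = 334.7413 / 9306.6 * 100
DOD = 3.5968 %

3.5968 %


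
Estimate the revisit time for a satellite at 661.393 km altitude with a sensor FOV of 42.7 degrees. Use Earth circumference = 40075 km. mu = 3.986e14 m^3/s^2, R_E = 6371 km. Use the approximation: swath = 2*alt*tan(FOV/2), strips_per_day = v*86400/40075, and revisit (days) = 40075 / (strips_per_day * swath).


swath = 2*661.393*tan(0.3726278) = 517.0630 km
v = sqrt(mu/r) = 7528.6495 m/s = 7.5286 km/s
strips/day = v*86400/40075 = 7.5286*86400/40075 = 16.2314
coverage/day = strips * swath = 16.2314 * 517.0630 = 8392.6815 km
revisit = 40075 / 8392.6815 = 4.7750 days

4.7750 days


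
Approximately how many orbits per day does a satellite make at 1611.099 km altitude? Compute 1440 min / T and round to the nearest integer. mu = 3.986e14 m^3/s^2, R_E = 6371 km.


r = 7.982099e+06 m
T = 2*pi*sqrt(r^3/mu) = 7097.1974 s = 118.2866 min
revs/day = 1440 / 118.2866 = 12.1738
Rounded: 12 revolutions per day

12 revolutions per day


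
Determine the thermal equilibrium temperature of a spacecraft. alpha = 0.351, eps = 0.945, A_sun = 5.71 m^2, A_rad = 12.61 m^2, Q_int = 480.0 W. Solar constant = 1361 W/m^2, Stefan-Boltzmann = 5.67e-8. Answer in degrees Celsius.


Numerator = alpha*S*A_sun + Q_int = 0.351*1361*5.71 + 480.0 = 3207.7298 W
Denominator = eps*sigma*A_rad = 0.945*5.67e-8*12.61 = 6.7566271e-07 W/K^4
T^4 = 4.7475312e+09 K^4
T = 262.4925 K = -10.6575 C

-10.6575 degrees Celsius


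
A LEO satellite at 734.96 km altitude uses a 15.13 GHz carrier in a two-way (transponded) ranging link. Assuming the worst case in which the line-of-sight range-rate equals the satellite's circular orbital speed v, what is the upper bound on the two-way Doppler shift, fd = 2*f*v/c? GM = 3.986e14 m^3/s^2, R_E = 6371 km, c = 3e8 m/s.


r = 7.10596e+06 m
v = sqrt(mu/r) = 7489.5766 m/s (worst-case radial velocity)
f = 15.13 GHz = 1.513e+10 Hz
fd = 2*f*v/c = 2*1.513e+10*7489.5766/3.0e+08
fd = 755448.6282 Hz

755448.6282 Hz


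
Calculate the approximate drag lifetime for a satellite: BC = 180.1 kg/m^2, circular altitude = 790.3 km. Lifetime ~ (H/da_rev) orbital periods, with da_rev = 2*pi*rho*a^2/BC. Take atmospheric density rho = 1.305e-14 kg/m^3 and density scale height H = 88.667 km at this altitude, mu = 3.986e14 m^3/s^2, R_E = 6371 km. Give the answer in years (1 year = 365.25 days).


a = R_E + alt = 7161.3000 km = 7.1613e+06 m
da_rev = 2*pi*rho*a^2/BC = 2*pi*1.305e-14*(7.1613e+06)^2/180.1 = 0.0233485762 m per revolution
N = H/da_rev = 88667.0000 m / 0.0233485762 m = 3.7975335e+06 revolutions
P = 2*pi*sqrt(a^3/mu) = 6031.1346 s
lifetime = N*P = 3.7975335e+06 * 6031.1346 = 2.2903436e+10 s = 265086.0613 days
years = 265086.0613 / 365.25 = 725.7661 years

725.7661 years
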